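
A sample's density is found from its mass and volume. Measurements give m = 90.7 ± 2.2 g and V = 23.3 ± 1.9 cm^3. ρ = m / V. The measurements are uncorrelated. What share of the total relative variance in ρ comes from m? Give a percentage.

(δρ/ρ)² = (1·δm/m)² + (-1·δV/V)²
  m term: (1×0.0243)² = 0.000588
  V term: (-1×0.0815)² = 0.00665
Total = 0.00724. Share from m = 0.000588/0.00724 = 0.0813.

8.13%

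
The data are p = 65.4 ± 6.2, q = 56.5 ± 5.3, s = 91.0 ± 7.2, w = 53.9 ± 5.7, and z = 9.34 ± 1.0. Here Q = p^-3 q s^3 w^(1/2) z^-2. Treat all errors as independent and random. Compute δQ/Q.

Each factor contributes (exponent × relative error)² to (δQ/Q)²:
  (-3·δp/p)² = (-3×0.0948)² = 0.0809;  (1·δq/q)² = (1×0.0938)² = 0.00880;  (3·δs/s)² = (3×0.0791)² = 0.0563;  (½·δw/w)² = (0.5×0.106)² = 0.00280;  (-2·δz/z)² = (-2×0.107)² = 0.0459
δQ/Q = √(0.195) = 0.441

0.441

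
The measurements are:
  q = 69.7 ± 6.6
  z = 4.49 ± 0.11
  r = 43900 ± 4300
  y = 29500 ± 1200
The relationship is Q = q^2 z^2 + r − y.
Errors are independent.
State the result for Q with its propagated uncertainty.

Let p = q^2·z^2 = 97900. δp/p = √((2·δq/q)² + (2·δz/z)²) = √(0.0359 + 0.00240) = 0.196, so δp = 19200.
Q = p + r − y: δQ = √(δp² + δr² + δy²) = √(3.67e+08 + 1.85e+07 + 1.44e+06) = 19700
Q = 1.12e+05.

(1.12 ± 0.197) × 10^5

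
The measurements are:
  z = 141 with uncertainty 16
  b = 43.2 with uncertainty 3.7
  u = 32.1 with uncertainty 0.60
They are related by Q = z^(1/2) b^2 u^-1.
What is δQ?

125

Each factor contributes (exponent × relative error)² to (δQ/Q)²:
  (½·δz/z)² = (0.5×0.113)² = 0.00322;  (2·δb/b)² = (2×0.0856)² = 0.0293;  (-1·δu/u)² = (-1×0.0187)² = 0.000349
δQ/Q = √(0.0329) = 0.181
Q = 690, so δQ = 0.181 × 690 = 125.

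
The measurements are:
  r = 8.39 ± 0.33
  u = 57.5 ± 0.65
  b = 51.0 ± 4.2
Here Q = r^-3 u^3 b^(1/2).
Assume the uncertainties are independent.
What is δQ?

298

For a monomial Q ∝ r^-3, u^3, b^(1/2), fractional errors add in quadrature:
  (-3·δr/r)² = (-3×0.0393)² = 0.0139;  (3·δu/u)² = (3×0.0113)² = 0.00115;  (½·δb/b)² = (0.5×0.0824)² = 0.00170
δQ/Q = √(0.0168) = 0.129
Q = 2300, so δQ = 0.129 × 2300 = 298.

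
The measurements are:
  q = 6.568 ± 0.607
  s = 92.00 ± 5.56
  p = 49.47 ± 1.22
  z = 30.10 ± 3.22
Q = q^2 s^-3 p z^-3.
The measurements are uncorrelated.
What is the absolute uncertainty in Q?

Since Q is a product/quotient, work with relative uncertainties:
  (2·δq/q)² = (2×0.0924)² = 0.0342;  (-3·δs/s)² = (-3×0.0604)² = 0.0329;  (1·δp/p)² = (1×0.0247)² = 0.000608;  (-3·δz/z)² = (-3×0.107)² = 0.103
δQ/Q = √(0.171) = 0.413
Q = 1.005e-07, so δQ = 0.413 × 1.005e-07 = 4.15e-08.

4.15e-08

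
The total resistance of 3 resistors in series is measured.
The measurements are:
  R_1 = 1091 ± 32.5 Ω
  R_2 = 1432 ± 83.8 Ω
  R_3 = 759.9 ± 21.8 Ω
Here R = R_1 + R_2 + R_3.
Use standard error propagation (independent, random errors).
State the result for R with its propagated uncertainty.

Sums and differences: (δR)² = Σ (cᵢ δxᵢ)².
  (δR_1)² = 1060;  (δR_2)² = 7020;  (δR_3)² = 475
δR = √(8550) = 92.5 Ω
R = 3283 Ω.

3283 ± 92.5 Ω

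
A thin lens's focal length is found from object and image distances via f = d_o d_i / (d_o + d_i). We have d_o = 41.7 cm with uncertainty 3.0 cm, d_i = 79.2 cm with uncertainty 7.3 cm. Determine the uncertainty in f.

1.55 cm

∂f/∂d_o = (d_i/(d_o+d_i))² = 0.429;  ∂f/∂d_i = (d_o/(d_o+d_i))² = 0.119
δf = √((∂f/∂d_o · δd_o)² + (∂f/∂d_i · δd_i)²) = √(1.66 + 0.754) = 1.55 cm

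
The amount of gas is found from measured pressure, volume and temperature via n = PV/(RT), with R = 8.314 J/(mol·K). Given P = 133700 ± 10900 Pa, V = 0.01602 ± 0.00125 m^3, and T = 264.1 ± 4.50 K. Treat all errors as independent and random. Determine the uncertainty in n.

0.111 mol

Products/powers → add relative errors in quadrature, weighted by exponent:
  (1·δP/P)² = (1×0.0815)² = 0.00665;  (1·δV/V)² = (1×0.0780)² = 0.00609;  (-1·δT/T)² = (-1×0.0170)² = 0.000290
δn/n = √(0.0130) = 0.114
n = 0.9755 mol, so δn = 0.114 × 0.9755 = 0.111 mol.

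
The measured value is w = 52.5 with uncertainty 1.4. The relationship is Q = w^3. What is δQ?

Q ∝ w^3, so δQ/Q = |3| · δw/w = 3 × 0.0267 = 0.0800.
Q = 1.45e+05, so δQ = 0.0800 × 1.45e+05 = 11600.

11600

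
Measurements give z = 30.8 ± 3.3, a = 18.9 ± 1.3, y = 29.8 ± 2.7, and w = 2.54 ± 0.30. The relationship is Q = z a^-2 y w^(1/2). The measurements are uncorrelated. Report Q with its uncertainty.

4.10 ± 0.840

For a monomial Q ∝ z, a^-2, y, w^(1/2), fractional errors add in quadrature:
  (1·δz/z)² = (1×0.107)² = 0.0115;  (-2·δa/a)² = (-2×0.0688)² = 0.0189;  (1·δy/y)² = (1×0.0906)² = 0.00821;  (½·δw/w)² = (0.5×0.118)² = 0.00349
δQ/Q = √(0.0421) = 0.205
Q = 4.10, so δQ = 0.205 × 4.10 = 0.840.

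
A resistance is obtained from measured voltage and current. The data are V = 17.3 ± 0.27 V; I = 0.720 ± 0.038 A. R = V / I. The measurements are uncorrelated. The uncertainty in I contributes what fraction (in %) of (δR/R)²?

(δR/R)² = (1·δV/V)² + (-1·δI/I)²
  V term: (1×0.0156)² = 0.000244
  I term: (-1×0.0528)² = 0.00279
Total = 0.00303. Share from I = 0.00279/0.00303 = 0.920.

92.0%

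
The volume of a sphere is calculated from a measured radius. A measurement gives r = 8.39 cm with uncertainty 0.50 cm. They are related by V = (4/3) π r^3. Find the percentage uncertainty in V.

17.9%

V ∝ r^3, so δV/V = |3| · δr/r = 3 × 0.0596 = 0.179.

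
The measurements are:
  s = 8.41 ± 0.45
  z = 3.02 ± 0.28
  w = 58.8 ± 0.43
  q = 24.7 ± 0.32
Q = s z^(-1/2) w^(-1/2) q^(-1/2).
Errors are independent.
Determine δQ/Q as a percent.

7.12%

Relative error in a monomial: (δQ/Q)² = Σ (nᵢ · δxᵢ/xᵢ)².
  (1·δs/s)² = (1×0.0535)² = 0.00286;  (−½·δz/z)² = (-0.5×0.0927)² = 0.00215;  (−½·δw/w)² = (-0.5×0.00731)² = 1.34e-05;  (−½·δq/q)² = (-0.5×0.0130)² = 4.2e-05
δQ/Q = √(0.00507) = 0.0712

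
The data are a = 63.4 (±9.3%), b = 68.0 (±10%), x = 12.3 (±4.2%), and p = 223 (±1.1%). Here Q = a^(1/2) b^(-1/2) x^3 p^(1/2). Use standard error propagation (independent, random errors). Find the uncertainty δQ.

Q is a product of powers, so relative uncertainties combine in quadrature:
  (½·δa/a)² = (0.5×0.0930)² = 0.00216;  (−½·δb/b)² = (-0.5×0.100)² = 0.00250;  (3·δx/x)² = (3×0.0420)² = 0.0159;  (½·δp/p)² = (0.5×0.0110)² = 3.03e-05
δQ/Q = √(0.0206) = 0.143
Q = 26800, so δQ = 0.143 × 26800 = 3850.

3850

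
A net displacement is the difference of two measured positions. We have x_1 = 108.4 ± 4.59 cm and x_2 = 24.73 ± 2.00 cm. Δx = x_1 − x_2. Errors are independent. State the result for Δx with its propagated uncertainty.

83.67 ± 5.01 cm

For a sum/difference, combine absolute errors in quadrature:
  (δx_1)² = 21.1;  (δx_2)² = 4.00
δΔx = √(25.1) = 5.01 cm
Δx = 83.67 cm.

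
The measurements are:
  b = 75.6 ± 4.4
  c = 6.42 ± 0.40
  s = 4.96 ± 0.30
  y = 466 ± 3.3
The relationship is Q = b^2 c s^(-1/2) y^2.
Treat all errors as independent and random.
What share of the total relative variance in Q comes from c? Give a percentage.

(δQ/Q)² = (2·δb/b)² + (1·δc/c)² + (−½·δs/s)² + (2·δy/y)²
  b term: (2×0.0582)² = 0.0135
  c term: (1×0.0623)² = 0.00388
  s term: (-0.5×0.0605)² = 0.000915
  y term: (2×0.00708)² = 0.000201
Total = 0.0185. Share from c = 0.00388/0.0185 = 0.209.

20.9%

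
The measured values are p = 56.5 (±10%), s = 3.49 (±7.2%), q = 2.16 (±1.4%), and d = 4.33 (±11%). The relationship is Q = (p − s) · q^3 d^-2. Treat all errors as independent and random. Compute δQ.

Let u = p − s = 53.0. δu = √(δp² + δs²) = √(31.9 + 0.0631) = 5.66, so δu/u = 0.107.
Q is then a monomial in u, q, d:
δQ/Q = √((δu/u)² + (3·δq/q)² + (-2·δd/d)²) = √(0.0114 + 0.00176 + 0.0484) = 0.248
Q = 28.5, so δQ = 0.248 × 28.5 = 7.07.

7.07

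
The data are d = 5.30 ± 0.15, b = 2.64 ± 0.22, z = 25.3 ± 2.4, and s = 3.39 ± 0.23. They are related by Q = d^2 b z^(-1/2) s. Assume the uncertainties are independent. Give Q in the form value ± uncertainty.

50.0 ± 6.52

Relative error in a monomial: (δQ/Q)² = Σ (nᵢ · δxᵢ/xᵢ)².
  (2·δd/d)² = (2×0.0283)² = 0.00320;  (1·δb/b)² = (1×0.0833)² = 0.00694;  (−½·δz/z)² = (-0.5×0.0949)² = 0.00225;  (1·δs/s)² = (1×0.0678)² = 0.00460
δQ/Q = √(0.0170) = 0.130
Q = 50.0, so δQ = 0.130 × 50.0 = 6.52.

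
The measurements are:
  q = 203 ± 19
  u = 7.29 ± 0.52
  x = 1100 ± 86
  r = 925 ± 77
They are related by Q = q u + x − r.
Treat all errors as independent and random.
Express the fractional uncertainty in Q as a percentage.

Let p = q·u = 1480. δp/p = √((1·δq/q)² + (1·δu/u)²) = √(0.00876 + 0.00509) = 0.118, so δp = 174.
Q = p + x − r: δQ = √(δp² + δx² + δr²) = √(30300 + 7400 + 5930) = 209
Q = 1650, so δQ/Q = 209/1650 = 0.126.

12.6%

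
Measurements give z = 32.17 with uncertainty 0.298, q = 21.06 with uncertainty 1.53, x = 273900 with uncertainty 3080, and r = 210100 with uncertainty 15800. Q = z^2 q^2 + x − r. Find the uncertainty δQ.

69100

Let p = z^2·q^2 = 459000. δp/p = √((2·δz/z)² + (2·δq/q)²) = √(0.000343 + 0.0211) = 0.146, so δp = 67200.
Q = p + x − r: δQ = √(δp² + δx² + δr²) = √(4.52e+09 + 9.49e+06 + 2.5e+08) = 69100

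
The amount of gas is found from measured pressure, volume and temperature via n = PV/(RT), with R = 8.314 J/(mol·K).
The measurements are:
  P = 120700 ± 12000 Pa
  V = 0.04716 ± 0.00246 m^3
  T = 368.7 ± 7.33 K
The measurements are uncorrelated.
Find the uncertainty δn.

0.212 mol

Products/powers → add relative errors in quadrature, weighted by exponent:
  (1·δP/P)² = (1×0.0994)² = 0.00988;  (1·δV/V)² = (1×0.0522)² = 0.00272;  (-1·δT/T)² = (-1×0.0199)² = 0.000395
δn/n = √(0.0130) = 0.114
n = 1.857 mol, so δn = 0.114 × 1.857 = 0.212 mol.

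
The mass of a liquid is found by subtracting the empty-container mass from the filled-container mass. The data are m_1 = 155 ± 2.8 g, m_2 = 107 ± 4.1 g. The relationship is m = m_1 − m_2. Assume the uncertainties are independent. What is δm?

4.96 g

Sums and differences: (δm)² = Σ (cᵢ δxᵢ)².
  (δm_1)² = 7.84;  (δm_2)² = 16.8
δm = √(24.6) = 4.96 g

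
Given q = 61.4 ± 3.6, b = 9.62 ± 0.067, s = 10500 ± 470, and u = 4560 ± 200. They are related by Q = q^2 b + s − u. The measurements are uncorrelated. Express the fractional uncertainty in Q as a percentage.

Let p = q^2·b = 36300. δp/p = √((2·δq/q)² + (1·δb/b)²) = √(0.0138 + 4.85e-05) = 0.117, so δp = 4260.
Q = p + s − u: δQ = √(δp² + δs² + δu²) = √(1.82e+07 + 2.21e+05 + 40000) = 4290
Q = 42200, so δQ/Q = 4290/42200 = 0.102.

10.2%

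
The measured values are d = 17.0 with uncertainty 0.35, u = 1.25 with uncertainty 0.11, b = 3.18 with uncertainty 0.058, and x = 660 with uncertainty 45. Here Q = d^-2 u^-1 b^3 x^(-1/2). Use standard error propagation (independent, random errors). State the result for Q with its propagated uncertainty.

Relative error in a monomial: (δQ/Q)² = Σ (nᵢ · δxᵢ/xᵢ)².
  (-2·δd/d)² = (-2×0.0206)² = 0.00170;  (-1·δu/u)² = (-1×0.0880)² = 0.00774;  (3·δb/b)² = (3×0.0182)² = 0.00299;  (−½·δx/x)² = (-0.5×0.0682)² = 0.00116
δQ/Q = √(0.0136) = 0.117
Q = 0.00346, so δQ = 0.117 × 0.00346 = 0.000404.

0.00346 ± 0.000404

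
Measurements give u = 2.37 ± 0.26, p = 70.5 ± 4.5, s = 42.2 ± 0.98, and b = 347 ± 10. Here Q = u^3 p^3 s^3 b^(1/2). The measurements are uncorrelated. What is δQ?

Each factor contributes (exponent × relative error)² to (δQ/Q)²:
  (3·δu/u)² = (3×0.110)² = 0.108;  (3·δp/p)² = (3×0.0638)² = 0.0367;  (3·δs/s)² = (3×0.0232)² = 0.00485;  (½·δb/b)² = (0.5×0.0288)² = 0.000208
δQ/Q = √(0.150) = 0.387
Q = 6.53e+12, so δQ = 0.387 × 6.53e+12 = 2.53e+12.

2.53e+12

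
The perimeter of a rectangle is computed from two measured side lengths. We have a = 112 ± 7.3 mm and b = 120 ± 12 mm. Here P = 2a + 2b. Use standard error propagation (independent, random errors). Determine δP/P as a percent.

6.05%

Sums and differences: (δP)² = Σ (cᵢ δxᵢ)².
  (2·δa)² = 213;  (2·δb)² = 576
δP = √(789) = 28.1 mm
P = 464 mm, so δP/P = 28.1/464 = 0.0605.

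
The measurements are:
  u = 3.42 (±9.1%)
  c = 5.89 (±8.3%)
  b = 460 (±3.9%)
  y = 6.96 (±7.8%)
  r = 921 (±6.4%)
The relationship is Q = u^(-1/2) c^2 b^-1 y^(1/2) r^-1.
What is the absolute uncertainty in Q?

Each factor contributes (exponent × relative error)² to (δQ/Q)²:
  (−½·δu/u)² = (-0.5×0.0910)² = 0.00207;  (2·δc/c)² = (2×0.0830)² = 0.0276;  (-1·δb/b)² = (-1×0.0390)² = 0.00152;  (½·δy/y)² = (0.5×0.0780)² = 0.00152;  (-1·δr/r)² = (-1×0.0640)² = 0.00410
δQ/Q = √(0.0368) = 0.192
Q = 0.000117, so δQ = 0.192 × 0.000117 = 2.24e-05.

2.24e-05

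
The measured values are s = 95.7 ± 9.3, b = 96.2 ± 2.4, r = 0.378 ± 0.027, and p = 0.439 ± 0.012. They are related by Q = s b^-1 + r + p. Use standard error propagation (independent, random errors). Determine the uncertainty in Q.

0.104

Let w = s·b^-1 = 0.995. δw/w = √((1·δs/s)² + (-1·δb/b)²) = √(0.00944 + 0.000622) = 0.100, so δw = 0.0998.
Q = w + r + p: δQ = √(δw² + δr² + δp²) = √(0.00996 + 0.000729 + 0.000144) = 0.104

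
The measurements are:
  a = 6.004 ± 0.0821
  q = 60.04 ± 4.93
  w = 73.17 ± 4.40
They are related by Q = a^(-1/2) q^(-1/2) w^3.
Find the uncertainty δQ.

3820

Q is a product of powers, so relative uncertainties combine in quadrature:
  (−½·δa/a)² = (-0.5×0.0137)² = 4.67e-05;  (−½·δq/q)² = (-0.5×0.0821)² = 0.00169;  (3·δw/w)² = (3×0.0601)² = 0.0325
δQ/Q = √(0.0343) = 0.185
Q = 20630, so δQ = 0.185 × 20630 = 3820.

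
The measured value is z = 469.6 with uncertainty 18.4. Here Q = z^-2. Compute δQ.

3.55e-07

Relative error in a monomial: (δQ/Q)² = Σ (nᵢ · δxᵢ/xᵢ)².
  (-2·δz/z)² = (-2×0.0392)² = 0.00614
δQ/Q = √(0.00614) = 0.0784
Q = 4.535e-06, so δQ = 0.0784 × 4.535e-06 = 3.55e-07.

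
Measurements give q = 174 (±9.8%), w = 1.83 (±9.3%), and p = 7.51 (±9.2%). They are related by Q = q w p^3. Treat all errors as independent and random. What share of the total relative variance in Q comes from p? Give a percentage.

80.7%

(δQ/Q)² = (1·δq/q)² + (1·δw/w)² + (3·δp/p)²
  q term: (1×0.0980)² = 0.00960
  w term: (1×0.0930)² = 0.00865
  p term: (3×0.0920)² = 0.0762
Total = 0.0944. Share from p = 0.0762/0.0944 = 0.807.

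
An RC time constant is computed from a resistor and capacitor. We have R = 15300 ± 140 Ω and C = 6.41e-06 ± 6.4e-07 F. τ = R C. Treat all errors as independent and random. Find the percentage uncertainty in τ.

10.0%

τ is a product of powers, so relative uncertainties combine in quadrature:
  (1·δR/R)² = (1×0.00915)² = 8.37e-05;  (1·δC/C)² = (1×0.0998)² = 0.00997
δτ/τ = √(0.0101) = 0.100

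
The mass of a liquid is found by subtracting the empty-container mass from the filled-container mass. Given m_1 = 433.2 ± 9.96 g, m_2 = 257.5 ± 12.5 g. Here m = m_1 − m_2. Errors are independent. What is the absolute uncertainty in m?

For a sum/difference, combine absolute errors in quadrature:
  (δm_1)² = 99.2;  (δm_2)² = 156
δm = √(255) = 16.0 g

16.0 g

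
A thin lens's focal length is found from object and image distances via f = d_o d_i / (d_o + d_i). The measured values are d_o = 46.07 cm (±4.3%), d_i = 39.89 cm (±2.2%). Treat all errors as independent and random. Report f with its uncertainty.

∂f/∂d_o = (d_i/(d_o+d_i))² = 0.215;  ∂f/∂d_i = (d_o/(d_o+d_i))² = 0.287
δf = √((∂f/∂d_o · δd_o)² + (∂f/∂d_i · δd_i)²) = √(0.182 + 0.0635) = 0.496 cm
f = 21.38 cm.

21.38 ± 0.496 cm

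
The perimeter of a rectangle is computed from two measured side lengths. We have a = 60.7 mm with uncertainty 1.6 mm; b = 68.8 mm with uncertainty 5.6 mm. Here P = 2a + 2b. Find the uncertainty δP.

Each term contributes (cᵢ δxᵢ)² to (δP)²:
  (2·δa)² = 10.2;  (2·δb)² = 125
δP = √(136) = 11.6 mm

11.6 mm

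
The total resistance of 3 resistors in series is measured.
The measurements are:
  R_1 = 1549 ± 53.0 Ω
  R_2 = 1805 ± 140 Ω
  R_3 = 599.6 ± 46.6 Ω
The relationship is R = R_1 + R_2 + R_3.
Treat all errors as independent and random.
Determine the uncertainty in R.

157 Ω

Each term contributes (cᵢ δxᵢ)² to (δR)²:
  (δR_1)² = 2810;  (δR_2)² = 19600;  (δR_3)² = 2170
δR = √(24600) = 157 Ω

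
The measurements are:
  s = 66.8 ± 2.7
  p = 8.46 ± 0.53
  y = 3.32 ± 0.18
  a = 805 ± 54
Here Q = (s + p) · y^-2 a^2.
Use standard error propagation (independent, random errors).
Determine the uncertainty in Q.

Let u = s + p = 75.3. δu = √(δs² + δp²) = √(7.29 + 0.281) = 2.75, so δu/u = 0.0366.
Q is then a monomial in u, y, a:
δQ/Q = √((δu/u)² + (-2·δy/y)² + (2·δa/a)²) = √(0.00134 + 0.0118 + 0.0180) = 0.176
Q = 4.42e+06, so δQ = 0.176 × 4.42e+06 = 7.8e+05.

7.8e+05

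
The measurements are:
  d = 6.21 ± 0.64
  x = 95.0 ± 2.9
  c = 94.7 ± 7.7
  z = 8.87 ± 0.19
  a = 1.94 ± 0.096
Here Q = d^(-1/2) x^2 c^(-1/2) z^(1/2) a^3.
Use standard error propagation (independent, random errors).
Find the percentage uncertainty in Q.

17.4%

Relative error in a monomial: (δQ/Q)² = Σ (nᵢ · δxᵢ/xᵢ)².
  (−½·δd/d)² = (-0.5×0.103)² = 0.00266;  (2·δx/x)² = (2×0.0305)² = 0.00373;  (−½·δc/c)² = (-0.5×0.0813)² = 0.00165;  (½·δz/z)² = (0.5×0.0214)² = 0.000115;  (3·δa/a)² = (3×0.0495)² = 0.0220
δQ/Q = √(0.0302) = 0.174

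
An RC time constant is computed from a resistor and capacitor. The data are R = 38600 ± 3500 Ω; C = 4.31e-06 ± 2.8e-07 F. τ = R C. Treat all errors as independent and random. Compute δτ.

0.0186 s

Relative error in a monomial: (δτ/τ)² = Σ (nᵢ · δxᵢ/xᵢ)².
  (1·δR/R)² = (1×0.0907)² = 0.00822;  (1·δC/C)² = (1×0.0650)² = 0.00422
δτ/τ = √(0.0124) = 0.112
τ = 0.166 s, so δτ = 0.112 × 0.166 = 0.0186 s.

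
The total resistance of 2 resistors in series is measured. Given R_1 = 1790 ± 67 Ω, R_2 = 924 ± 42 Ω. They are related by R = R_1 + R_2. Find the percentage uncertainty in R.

Sums and differences: (δR)² = Σ (cᵢ δxᵢ)².
  (δR_1)² = 4490;  (δR_2)² = 1760
δR = √(6250) = 79.1 Ω
R = 2710 Ω, so δR/R = 79.1/2710 = 0.0291.

2.91%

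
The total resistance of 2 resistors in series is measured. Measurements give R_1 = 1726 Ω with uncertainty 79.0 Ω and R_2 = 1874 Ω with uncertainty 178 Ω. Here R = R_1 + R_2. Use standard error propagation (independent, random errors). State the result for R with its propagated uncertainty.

Each term contributes (cᵢ δxᵢ)² to (δR)²:
  (δR_1)² = 6240;  (δR_2)² = 31700
δR = √(37900) = 195 Ω
R = 3600 Ω.

3600 ± 195 Ω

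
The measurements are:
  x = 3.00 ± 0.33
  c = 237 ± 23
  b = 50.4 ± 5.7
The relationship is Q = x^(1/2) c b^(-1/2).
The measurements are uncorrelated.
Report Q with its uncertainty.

Relative error in a monomial: (δQ/Q)² = Σ (nᵢ · δxᵢ/xᵢ)².
  (½·δx/x)² = (0.5×0.110)² = 0.00302;  (1·δc/c)² = (1×0.0970)² = 0.00942;  (−½·δb/b)² = (-0.5×0.113)² = 0.00320
δQ/Q = √(0.0156) = 0.125
Q = 57.8, so δQ = 0.125 × 57.8 = 7.23.

57.8 ± 7.23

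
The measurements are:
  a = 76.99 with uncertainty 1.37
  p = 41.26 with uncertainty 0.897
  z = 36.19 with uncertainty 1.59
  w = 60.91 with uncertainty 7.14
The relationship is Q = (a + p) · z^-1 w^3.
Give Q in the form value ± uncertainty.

Let u = a + p = 118.2. δu = √(δa² + δp²) = √(1.88 + 0.805) = 1.64, so δu/u = 0.0138.
Q is then a monomial in u, z, w:
δQ/Q = √((δu/u)² + (-1·δz/z)² + (3·δw/w)²) = √(0.000192 + 0.00193 + 0.124) = 0.355
Q = 738400, so δQ = 0.355 × 738400 = 2.62e+05.

(7.384 ± 2.62) × 10^5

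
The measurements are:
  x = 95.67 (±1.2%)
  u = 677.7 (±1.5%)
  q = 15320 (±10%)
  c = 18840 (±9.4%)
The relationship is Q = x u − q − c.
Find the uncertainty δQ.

Let p = x·u = 64840. δp/p = √((1·δx/x)² + (1·δu/u)²) = √(0.000144 + 0.000225) = 0.0192, so δp = 1250.
Q = p − q − c: δQ = √(δp² + δq² + δc²) = √(1.55e+06 + 2.35e+06 + 3.14e+06) = 2650

2650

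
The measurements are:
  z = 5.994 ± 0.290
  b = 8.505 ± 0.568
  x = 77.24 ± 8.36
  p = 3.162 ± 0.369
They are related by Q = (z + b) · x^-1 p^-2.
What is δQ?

Let u = z + b = 14.50. δu = √(δz² + δb²) = √(0.0841 + 0.323) = 0.638, so δu/u = 0.0440.
Q is then a monomial in u, x, p:
δQ/Q = √((δu/u)² + (-1·δx/x)² + (-2·δp/p)²) = √(0.00193 + 0.0117 + 0.0545) = 0.261
Q = 0.01877, so δQ = 0.261 × 0.01877 = 0.00490.

0.00490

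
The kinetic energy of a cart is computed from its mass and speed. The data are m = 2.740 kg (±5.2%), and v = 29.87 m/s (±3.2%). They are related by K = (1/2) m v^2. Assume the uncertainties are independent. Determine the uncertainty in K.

Since K is a product/quotient, work with relative uncertainties:
  (1·δm/m)² = (1×0.0520)² = 0.00270;  (2·δv/v)² = (2×0.0320)² = 0.00410
δK/K = √(0.00680) = 0.0825
K = 1222 J, so δK = 0.0825 × 1222 = 101 J.

101 J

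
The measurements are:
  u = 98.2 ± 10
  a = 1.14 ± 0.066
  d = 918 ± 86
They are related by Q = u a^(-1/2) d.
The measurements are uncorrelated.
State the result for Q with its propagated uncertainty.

Relative error in a monomial: (δQ/Q)² = Σ (nᵢ · δxᵢ/xᵢ)².
  (1·δu/u)² = (1×0.102)² = 0.0104;  (−½·δa/a)² = (-0.5×0.0579)² = 0.000838;  (1·δd/d)² = (1×0.0937)² = 0.00878
δQ/Q = √(0.0200) = 0.141
Q = 84400, so δQ = 0.141 × 84400 = 11900.

84400 ± 11900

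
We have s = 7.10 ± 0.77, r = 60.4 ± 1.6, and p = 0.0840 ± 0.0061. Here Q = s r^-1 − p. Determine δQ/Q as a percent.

Let w = s·r^-1 = 0.118. δw/w = √((1·δs/s)² + (-1·δr/r)²) = √(0.0118 + 0.000702) = 0.112, so δw = 0.0131.
Q = w − p: δQ = √(δw² + δp²) = √(0.000172 + 3.72e-05) = 0.0145
Q = 0.0335, so δQ/Q = 0.0145/0.0335 = 0.431.

43.1%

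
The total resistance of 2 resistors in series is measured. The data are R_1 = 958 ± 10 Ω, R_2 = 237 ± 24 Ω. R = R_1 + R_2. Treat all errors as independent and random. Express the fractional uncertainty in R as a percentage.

Sums and differences: (δR)² = Σ (cᵢ δxᵢ)².
  (δR_1)² = 100;  (δR_2)² = 576
δR = √(676) = 26.0 Ω
R = 1200 Ω, so δR/R = 26.0/1200 = 0.0218.

2.18%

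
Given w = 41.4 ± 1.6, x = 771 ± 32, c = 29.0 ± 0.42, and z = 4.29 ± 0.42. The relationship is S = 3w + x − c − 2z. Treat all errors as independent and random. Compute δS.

For a sum/difference, combine absolute errors in quadrature:
  (3·δw)² = 23.0;  (δx)² = 1020;  (δc)² = 0.176;  (2·δz)² = 0.706
δS = √(1050) = 32.4

32.4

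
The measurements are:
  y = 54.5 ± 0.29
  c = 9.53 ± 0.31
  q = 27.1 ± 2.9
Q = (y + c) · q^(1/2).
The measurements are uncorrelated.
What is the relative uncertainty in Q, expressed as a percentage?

5.39%

Let u = y + c = 64.0. δu = √(δy² + δc²) = √(0.0841 + 0.0961) = 0.424, so δu/u = 0.00663.
Q is then a monomial in u, q:
δQ/Q = √((δu/u)² + (½·δq/q)²) = √(4.4e-05 + 0.00286) = 0.0539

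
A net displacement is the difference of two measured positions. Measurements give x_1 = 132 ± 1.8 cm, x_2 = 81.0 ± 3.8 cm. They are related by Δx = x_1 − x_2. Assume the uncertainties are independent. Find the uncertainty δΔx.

Sums and differences: (δΔx)² = Σ (cᵢ δxᵢ)².
  (δx_1)² = 3.24;  (δx_2)² = 14.4
δΔx = √(17.7) = 4.20 cm

4.20 cm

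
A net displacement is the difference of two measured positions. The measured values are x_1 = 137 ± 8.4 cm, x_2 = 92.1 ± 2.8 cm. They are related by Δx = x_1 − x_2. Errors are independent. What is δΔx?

8.85 cm

Absolute uncertainties add in quadrature for a linear combination:
  (δx_1)² = 70.6;  (δx_2)² = 7.84
δΔx = √(78.4) = 8.85 cm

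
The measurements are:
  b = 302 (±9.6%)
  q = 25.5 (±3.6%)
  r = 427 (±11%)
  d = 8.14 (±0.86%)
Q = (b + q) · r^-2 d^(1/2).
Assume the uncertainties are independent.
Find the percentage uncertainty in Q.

Let u = b + q = 328. δu = √(δb² + δq²) = √(841 + 0.843) = 29.0, so δu/u = 0.0886.
Q is then a monomial in u, r, d:
δQ/Q = √((δu/u)² + (-2·δr/r)² + (½·δd/d)²) = √(0.00784 + 0.0484 + 1.85e-05) = 0.237

23.7%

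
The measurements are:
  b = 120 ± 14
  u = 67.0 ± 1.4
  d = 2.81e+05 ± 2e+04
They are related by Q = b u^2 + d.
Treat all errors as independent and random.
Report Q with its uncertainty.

Let p = b·u^2 = 5.39e+05. δp/p = √((1·δb/b)² + (2·δu/u)²) = √(0.0136 + 0.00175) = 0.124, so δp = 66800.
Q = p + d: δQ = √(δp² + δd²) = √(4.46e+09 + 4e+08) = 69700
Q = 8.2e+05.

(8.20 ± 0.697) × 10^5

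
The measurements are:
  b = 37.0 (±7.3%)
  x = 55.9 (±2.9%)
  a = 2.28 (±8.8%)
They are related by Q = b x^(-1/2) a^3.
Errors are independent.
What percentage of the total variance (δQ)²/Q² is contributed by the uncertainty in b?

7.08%

(δQ/Q)² = (1·δb/b)² + (−½·δx/x)² + (3·δa/a)²
  b term: (1×0.0730)² = 0.00533
  x term: (-0.5×0.0290)² = 0.000210
  a term: (3×0.0880)² = 0.0697
Total = 0.0752. Share from b = 0.00533/0.0752 = 0.0708.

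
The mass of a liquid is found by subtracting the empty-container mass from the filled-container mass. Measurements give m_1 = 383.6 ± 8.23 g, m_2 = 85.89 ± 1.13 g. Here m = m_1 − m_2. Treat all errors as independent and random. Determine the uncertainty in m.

Sums and differences: (δm)² = Σ (cᵢ δxᵢ)².
  (δm_1)² = 67.7;  (δm_2)² = 1.28
δm = √(69.0) = 8.31 g

8.31 g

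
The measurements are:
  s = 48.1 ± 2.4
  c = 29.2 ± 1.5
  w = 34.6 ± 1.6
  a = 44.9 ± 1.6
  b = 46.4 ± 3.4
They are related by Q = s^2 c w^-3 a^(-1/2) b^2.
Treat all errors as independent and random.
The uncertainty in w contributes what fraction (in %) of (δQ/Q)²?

35.9%

(δQ/Q)² = (2·δs/s)² + (1·δc/c)² + (-3·δw/w)² + (−½·δa/a)² + (2·δb/b)²
  s term: (2×0.0499)² = 0.00996
  c term: (1×0.0514)² = 0.00264
  w term: (-3×0.0462)² = 0.0192
  a term: (-0.5×0.0356)² = 0.000317
  b term: (2×0.0733)² = 0.0215
Total = 0.0536. Share from w = 0.0192/0.0536 = 0.359.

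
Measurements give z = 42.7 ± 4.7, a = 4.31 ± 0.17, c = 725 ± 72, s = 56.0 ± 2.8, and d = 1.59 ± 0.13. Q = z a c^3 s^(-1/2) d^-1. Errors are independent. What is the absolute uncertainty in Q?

Q is a product of powers, so relative uncertainties combine in quadrature:
  (1·δz/z)² = (1×0.110)² = 0.0121;  (1·δa/a)² = (1×0.0394)² = 0.00156;  (3·δc/c)² = (3×0.0993)² = 0.0888;  (−½·δs/s)² = (-0.5×0.0500)² = 0.000625;  (-1·δd/d)² = (-1×0.0818)² = 0.00668
δQ/Q = √(0.110) = 0.331
Q = 5.89e+09, so δQ = 0.331 × 5.89e+09 = 1.95e+09.

1.95e+09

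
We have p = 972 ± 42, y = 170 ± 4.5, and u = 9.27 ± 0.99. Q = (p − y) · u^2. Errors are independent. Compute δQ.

Let w = p − y = 802. δw = √(δp² + δy²) = √(1760 + 20.2) = 42.2, so δw/w = 0.0527.
Q is then a monomial in w, u:
δQ/Q = √((δw/w)² + (2·δu/u)²) = √(0.00277 + 0.0456) = 0.220
Q = 68900, so δQ = 0.220 × 68900 = 15200.

15200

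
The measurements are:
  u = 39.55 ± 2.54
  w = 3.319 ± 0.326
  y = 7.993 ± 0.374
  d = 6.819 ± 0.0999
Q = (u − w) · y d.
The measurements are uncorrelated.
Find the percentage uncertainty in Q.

8.60%

Let h = u − w = 36.23. δh = √(δu² + δw²) = √(6.45 + 0.106) = 2.56, so δh/h = 0.0707.
Q is then a monomial in h, y, d:
δQ/Q = √((δh/h)² + (1·δy/y)² + (1·δd/d)²) = √(0.00500 + 0.00219 + 0.000215) = 0.0860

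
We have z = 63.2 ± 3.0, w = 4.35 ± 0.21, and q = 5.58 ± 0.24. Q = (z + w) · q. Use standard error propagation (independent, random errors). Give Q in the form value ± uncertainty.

377 ± 23.3

Let u = z + w = 67.5. δu = √(δz² + δw²) = √(9.00 + 0.0441) = 3.01, so δu/u = 0.0445.
Q is then a monomial in u, q:
δQ/Q = √((δu/u)² + (1·δq/q)²) = √(0.00198 + 0.00185) = 0.0619
Q = 377, so δQ = 0.0619 × 377 = 23.3.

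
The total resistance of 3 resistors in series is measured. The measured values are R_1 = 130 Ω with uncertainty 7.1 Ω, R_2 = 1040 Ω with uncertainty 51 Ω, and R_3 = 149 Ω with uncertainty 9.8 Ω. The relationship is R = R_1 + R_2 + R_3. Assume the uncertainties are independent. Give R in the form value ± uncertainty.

1320 ± 52.4 Ω

Absolute uncertainties add in quadrature for a linear combination:
  (δR_1)² = 50.4;  (δR_2)² = 2600;  (δR_3)² = 96.0
δR = √(2750) = 52.4 Ω
R = 1320 Ω.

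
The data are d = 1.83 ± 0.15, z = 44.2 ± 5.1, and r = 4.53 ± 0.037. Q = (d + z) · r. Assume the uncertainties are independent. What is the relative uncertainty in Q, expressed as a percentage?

11.1%

Let u = d + z = 46.0. δu = √(δd² + δz²) = √(0.0225 + 26.0) = 5.10, so δu/u = 0.111.
Q is then a monomial in u, r:
δQ/Q = √((δu/u)² + (1·δr/r)²) = √(0.0123 + 6.67e-05) = 0.111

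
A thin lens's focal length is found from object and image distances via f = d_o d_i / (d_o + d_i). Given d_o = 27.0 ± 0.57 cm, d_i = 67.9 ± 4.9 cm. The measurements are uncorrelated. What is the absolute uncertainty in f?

0.492 cm

∂f/∂d_o = (d_i/(d_o+d_i))² = 0.512;  ∂f/∂d_i = (d_o/(d_o+d_i))² = 0.0809
δf = √((∂f/∂d_o · δd_o)² + (∂f/∂d_i · δd_i)²) = √(0.0851 + 0.157) = 0.492 cm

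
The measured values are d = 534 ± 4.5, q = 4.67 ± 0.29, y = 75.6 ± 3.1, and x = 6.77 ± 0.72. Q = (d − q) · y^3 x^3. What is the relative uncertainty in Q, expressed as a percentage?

Let u = d − q = 529. δu = √(δd² + δq²) = √(20.2 + 0.0841) = 4.51, so δu/u = 0.00852.
Q is then a monomial in u, y, x:
δQ/Q = √((δu/u)² + (3·δy/y)² + (3·δx/x)²) = √(7.26e-05 + 0.0151 + 0.102) = 0.342

34.2%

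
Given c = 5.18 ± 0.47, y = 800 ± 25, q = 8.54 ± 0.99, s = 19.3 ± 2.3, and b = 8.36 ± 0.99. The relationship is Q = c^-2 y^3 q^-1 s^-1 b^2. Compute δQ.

Relative error in a monomial: (δQ/Q)² = Σ (nᵢ · δxᵢ/xᵢ)².
  (-2·δc/c)² = (-2×0.0907)² = 0.0329;  (3·δy/y)² = (3×0.0312)² = 0.00879;  (-1·δq/q)² = (-1×0.116)² = 0.0134;  (-1·δs/s)² = (-1×0.119)² = 0.0142;  (2·δb/b)² = (2×0.118)² = 0.0561
δQ/Q = √(0.125) = 0.354
Q = 8.09e+06, so δQ = 0.354 × 8.09e+06 = 2.87e+06.

2.87e+06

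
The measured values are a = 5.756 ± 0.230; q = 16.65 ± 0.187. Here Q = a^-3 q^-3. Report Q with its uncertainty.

(1.136 ± 0.141) × 10^-6

Relative error in a monomial: (δQ/Q)² = Σ (nᵢ · δxᵢ/xᵢ)².
  (-3·δa/a)² = (-3×0.0400)² = 0.0144;  (-3·δq/q)² = (-3×0.0112)² = 0.00114
δQ/Q = √(0.0155) = 0.125
Q = 1.136e-06, so δQ = 0.125 × 1.136e-06 = 1.41e-07.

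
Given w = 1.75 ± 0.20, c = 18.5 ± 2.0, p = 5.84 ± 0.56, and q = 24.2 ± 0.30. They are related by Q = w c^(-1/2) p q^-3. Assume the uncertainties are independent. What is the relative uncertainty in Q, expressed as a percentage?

Each factor contributes (exponent × relative error)² to (δQ/Q)²:
  (1·δw/w)² = (1×0.114)² = 0.0131;  (−½·δc/c)² = (-0.5×0.108)² = 0.00292;  (1·δp/p)² = (1×0.0959)² = 0.00919;  (-3·δq/q)² = (-3×0.0124)² = 0.00138
δQ/Q = √(0.0266) = 0.163

16.3%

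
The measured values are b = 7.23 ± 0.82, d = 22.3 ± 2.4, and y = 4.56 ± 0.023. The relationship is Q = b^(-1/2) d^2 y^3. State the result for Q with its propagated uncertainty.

Products/powers → add relative errors in quadrature, weighted by exponent:
  (−½·δb/b)² = (-0.5×0.113)² = 0.00322;  (2·δd/d)² = (2×0.108)² = 0.0463;  (3·δy/y)² = (3×0.00504)² = 0.000229
δQ/Q = √(0.0498) = 0.223
Q = 17500, so δQ = 0.223 × 17500 = 3910.

17500 ± 3910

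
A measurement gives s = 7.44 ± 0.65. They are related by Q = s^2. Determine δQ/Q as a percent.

17.5%

Each factor contributes (exponent × relative error)² to (δQ/Q)²:
  (2·δs/s)² = (2×0.0874)² = 0.0305
δQ/Q = √(0.0305) = 0.175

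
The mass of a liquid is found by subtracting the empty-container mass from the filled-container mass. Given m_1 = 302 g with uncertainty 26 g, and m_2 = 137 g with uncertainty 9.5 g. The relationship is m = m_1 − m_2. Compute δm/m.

Absolute uncertainties add in quadrature for a linear combination:
  (δm_1)² = 676;  (δm_2)² = 90.2
δm = √(766) = 27.7 g
m = 165 g, so δm/m = 27.7/165 = 0.168.

0.168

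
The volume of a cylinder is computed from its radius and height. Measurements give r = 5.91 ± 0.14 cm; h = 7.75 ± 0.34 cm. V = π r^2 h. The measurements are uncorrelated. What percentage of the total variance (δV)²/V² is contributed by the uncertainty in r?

(δV/V)² = (2·δr/r)² + (1·δh/h)²
  r term: (2×0.0237)² = 0.00224
  h term: (1×0.0439)² = 0.00192
Total = 0.00417. Share from r = 0.00224/0.00417 = 0.538.

53.8%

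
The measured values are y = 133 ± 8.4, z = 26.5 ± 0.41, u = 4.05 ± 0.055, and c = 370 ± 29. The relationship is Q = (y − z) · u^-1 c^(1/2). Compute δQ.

45.1

Let w = y − z = 106. δw = √(δy² + δz²) = √(70.6 + 0.168) = 8.41, so δw/w = 0.0790.
Q is then a monomial in w, u, c:
δQ/Q = √((δw/w)² + (-1·δu/u)² + (½·δc/c)²) = √(0.00624 + 0.000184 + 0.00154) = 0.0892
Q = 506, so δQ = 0.0892 × 506 = 45.1.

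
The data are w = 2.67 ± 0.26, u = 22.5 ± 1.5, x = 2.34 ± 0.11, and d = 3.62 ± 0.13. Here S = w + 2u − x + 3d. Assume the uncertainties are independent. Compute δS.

3.04

Sums and differences: (δS)² = Σ (cᵢ δxᵢ)².
  (δw)² = 0.0676;  (2·δu)² = 9.00;  (δx)² = 0.0121;  (3·δd)² = 0.152
δS = √(9.23) = 3.04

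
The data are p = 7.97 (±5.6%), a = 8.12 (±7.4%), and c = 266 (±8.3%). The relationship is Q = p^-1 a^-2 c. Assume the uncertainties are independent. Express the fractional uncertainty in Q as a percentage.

17.9%

Products/powers → add relative errors in quadrature, weighted by exponent:
  (-1·δp/p)² = (-1×0.0560)² = 0.00314;  (-2·δa/a)² = (-2×0.0740)² = 0.0219;  (1·δc/c)² = (1×0.0830)² = 0.00689
δQ/Q = √(0.0319) = 0.179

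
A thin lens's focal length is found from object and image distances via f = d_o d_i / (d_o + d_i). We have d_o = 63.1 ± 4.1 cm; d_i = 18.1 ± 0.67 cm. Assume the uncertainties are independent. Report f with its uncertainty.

14.1 ± 0.453 cm

∂f/∂d_o = (d_i/(d_o+d_i))² = 0.0497;  ∂f/∂d_i = (d_o/(d_o+d_i))² = 0.604
δf = √((∂f/∂d_o · δd_o)² + (∂f/∂d_i · δd_i)²) = √(0.0415 + 0.164) = 0.453 cm
f = 14.1 cm.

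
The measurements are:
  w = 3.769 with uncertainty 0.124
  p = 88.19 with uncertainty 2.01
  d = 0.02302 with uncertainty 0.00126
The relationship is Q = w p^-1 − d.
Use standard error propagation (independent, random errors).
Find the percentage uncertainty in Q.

Let h = w·p^-1 = 0.04274. δh/h = √((1·δw/w)² + (-1·δp/p)²) = √(0.00108 + 0.000519) = 0.0400, so δh = 0.00171.
Q = h − d: δQ = √(δh² + δd²) = √(2.93e-06 + 1.59e-06) = 0.00212
Q = 0.01972, so δQ/Q = 0.00212/0.01972 = 0.108.

10.8%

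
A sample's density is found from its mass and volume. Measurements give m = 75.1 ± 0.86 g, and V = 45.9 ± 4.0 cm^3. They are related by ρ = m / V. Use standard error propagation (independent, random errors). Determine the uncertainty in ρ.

0.144 g/cm^3

Each factor contributes (exponent × relative error)² to (δρ/ρ)²:
  (1·δm/m)² = (1×0.0115)² = 0.000131;  (-1·δV/V)² = (-1×0.0871)² = 0.00759
δρ/ρ = √(0.00773) = 0.0879
ρ = 1.64 g/cm^3, so δρ = 0.0879 × 1.64 = 0.144 g/cm^3.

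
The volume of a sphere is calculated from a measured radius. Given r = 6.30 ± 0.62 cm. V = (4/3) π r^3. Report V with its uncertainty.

V ∝ r^3, so δV/V = |3| · δr/r = 3 × 0.0984 = 0.295.
V = 1050 cm^3, so δV = 0.295 × 1050 = 309 cm^3.

1050 ± 309 cm^3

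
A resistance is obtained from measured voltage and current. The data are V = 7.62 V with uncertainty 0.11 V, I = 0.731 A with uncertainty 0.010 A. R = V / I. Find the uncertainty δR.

For a monomial R ∝ V, I^-1, fractional errors add in quadrature:
  (1·δV/V)² = (1×0.0144)² = 0.000208;  (-1·δI/I)² = (-1×0.0137)² = 0.000187
δR/R = √(0.000396) = 0.0199
R = 10.4 Ω, so δR = 0.0199 × 10.4 = 0.207 Ω.

0.207 Ω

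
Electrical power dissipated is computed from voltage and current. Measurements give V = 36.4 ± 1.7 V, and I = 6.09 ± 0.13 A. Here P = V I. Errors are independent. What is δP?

11.4 W

Since P is a product/quotient, work with relative uncertainties:
  (1·δV/V)² = (1×0.0467)² = 0.00218;  (1·δI/I)² = (1×0.0213)² = 0.000456
δP/P = √(0.00264) = 0.0514
P = 222 W, so δP = 0.0514 × 222 = 11.4 W.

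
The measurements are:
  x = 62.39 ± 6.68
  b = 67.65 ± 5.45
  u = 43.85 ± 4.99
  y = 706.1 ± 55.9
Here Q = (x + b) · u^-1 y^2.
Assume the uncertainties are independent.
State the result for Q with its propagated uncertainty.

(1.479 ± 0.305) × 10^6

Let w = x + b = 130.0. δw = √(δx² + δb²) = √(44.6 + 29.7) = 8.62, so δw/w = 0.0663.
Q is then a monomial in w, u, y:
δQ/Q = √((δw/w)² + (-1·δu/u)² + (2·δy/y)²) = √(0.00440 + 0.0129 + 0.0251) = 0.206
Q = 1.479e+06, so δQ = 0.206 × 1.479e+06 = 3.05e+05.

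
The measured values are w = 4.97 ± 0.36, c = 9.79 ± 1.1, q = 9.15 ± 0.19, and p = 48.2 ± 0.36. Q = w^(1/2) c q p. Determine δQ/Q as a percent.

For a monomial Q ∝ w^(1/2), c, q, p, fractional errors add in quadrature:
  (½·δw/w)² = (0.5×0.0724)² = 0.00131;  (1·δc/c)² = (1×0.112)² = 0.0126;  (1·δq/q)² = (1×0.0208)² = 0.000431;  (1·δp/p)² = (1×0.00747)² = 5.58e-05
δQ/Q = √(0.0144) = 0.120

12.0%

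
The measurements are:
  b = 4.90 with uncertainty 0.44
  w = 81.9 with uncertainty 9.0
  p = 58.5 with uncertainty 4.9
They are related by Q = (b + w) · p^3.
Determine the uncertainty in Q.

4.72e+06

Let u = b + w = 86.8. δu = √(δb² + δw²) = √(0.194 + 81.0) = 9.01, so δu/u = 0.104.
Q is then a monomial in u, p:
δQ/Q = √((δu/u)² + (3·δp/p)²) = √(0.0108 + 0.0631) = 0.272
Q = 1.74e+07, so δQ = 0.272 × 1.74e+07 = 4.72e+06.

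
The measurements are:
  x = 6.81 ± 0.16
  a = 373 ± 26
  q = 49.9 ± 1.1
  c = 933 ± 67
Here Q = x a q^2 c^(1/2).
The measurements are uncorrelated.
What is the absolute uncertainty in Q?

1.8e+07

Q is a product of powers, so relative uncertainties combine in quadrature:
  (1·δx/x)² = (1×0.0235)² = 0.000552;  (1·δa/a)² = (1×0.0697)² = 0.00486;  (2·δq/q)² = (2×0.0220)² = 0.00194;  (½·δc/c)² = (0.5×0.0718)² = 0.00129
δQ/Q = √(0.00864) = 0.0930
Q = 1.93e+08, so δQ = 0.0930 × 1.93e+08 = 1.8e+07.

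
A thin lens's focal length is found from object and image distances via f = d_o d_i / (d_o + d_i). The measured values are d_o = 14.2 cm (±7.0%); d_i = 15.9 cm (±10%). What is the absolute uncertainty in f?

0.450 cm

∂f/∂d_o = (d_i/(d_o+d_i))² = 0.279;  ∂f/∂d_i = (d_o/(d_o+d_i))² = 0.223
δf = √((∂f/∂d_o · δd_o)² + (∂f/∂d_i · δd_i)²) = √(0.0769 + 0.125) = 0.450 cm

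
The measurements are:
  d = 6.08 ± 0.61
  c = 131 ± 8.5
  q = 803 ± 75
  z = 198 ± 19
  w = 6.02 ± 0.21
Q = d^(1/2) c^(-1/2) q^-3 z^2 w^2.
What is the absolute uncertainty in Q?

For a monomial Q ∝ d^(1/2), c^(-1/2), q^-3, z^2, w^2, fractional errors add in quadrature:
  (½·δd/d)² = (0.5×0.100)² = 0.00252;  (−½·δc/c)² = (-0.5×0.0649)² = 0.00105;  (-3·δq/q)² = (-3×0.0934)² = 0.0785;  (2·δz/z)² = (2×0.0960)² = 0.0368;  (2·δw/w)² = (2×0.0349)² = 0.00487
δQ/Q = √(0.124) = 0.352
Q = 0.000591, so δQ = 0.352 × 0.000591 = 0.000208.

0.000208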